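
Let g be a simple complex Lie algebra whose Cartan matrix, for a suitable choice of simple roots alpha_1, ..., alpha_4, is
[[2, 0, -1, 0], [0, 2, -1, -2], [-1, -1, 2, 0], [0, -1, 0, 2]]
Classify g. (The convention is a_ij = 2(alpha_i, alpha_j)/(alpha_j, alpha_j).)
type B_4

The matrix has rank 4 with 2's on the diagonal. Reading the off-diagonal entries as Dynkin edges (a single edge where a_ij = a_ji = -1; a double or triple edge where a_ij * a_ji = 2 or 3), the diagram is a chain of 4 nodes with a double edge at one end; the terminal node there is the unique short simple root (B_4). One simple-root ordering that puts it in standard form is (alpha_1, alpha_3, alpha_2, alpha_4). So the algebra is type B_4, i.e. so(9).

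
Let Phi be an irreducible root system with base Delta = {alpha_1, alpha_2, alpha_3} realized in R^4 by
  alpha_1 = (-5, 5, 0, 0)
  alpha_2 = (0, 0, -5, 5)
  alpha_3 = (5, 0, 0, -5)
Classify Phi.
A_3

Compute the Cartan integers a_ij = 2(alpha_i, alpha_j)/(alpha_j, alpha_j); the resulting 3x3 Cartan matrix is
[[2, 0, -1], [0, 2, -1], [-1, -1, 2]].
All simple roots have the same length, so the diagram is simply laced. The associated Dynkin diagram is a chain of 3 nodes with single edges (A_3), so the type is A_3 (the algebra sl(4)).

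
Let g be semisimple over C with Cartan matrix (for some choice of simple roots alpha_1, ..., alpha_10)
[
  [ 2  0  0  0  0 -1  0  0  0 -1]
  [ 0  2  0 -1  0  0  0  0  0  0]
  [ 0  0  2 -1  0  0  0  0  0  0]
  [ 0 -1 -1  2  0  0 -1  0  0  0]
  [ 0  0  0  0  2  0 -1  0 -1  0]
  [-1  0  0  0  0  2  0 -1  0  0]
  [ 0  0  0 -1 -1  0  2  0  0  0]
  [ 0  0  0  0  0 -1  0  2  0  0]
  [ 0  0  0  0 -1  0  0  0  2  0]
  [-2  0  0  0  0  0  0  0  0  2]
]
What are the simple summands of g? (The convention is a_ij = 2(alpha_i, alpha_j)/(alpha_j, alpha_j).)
C_4 + D_6

The diagram associated to this matrix has two connected components: the simple roots {alpha_1, alpha_6, alpha_8, alpha_10} form a chain of 4 nodes with a double edge at one end; the terminal node there is the unique long simple root (C_4), and {alpha_2, alpha_3, alpha_4, alpha_5, alpha_7, alpha_9} form a chain of 4 nodes with a fork of two nodes at one end (D_6). A semisimple Lie algebra decomposes uniquely as the direct sum of simple ideals, one per connected component of its Dynkin diagram, so g ≅ C_4 ⊕ D_6 (dimension 36 + 66 = 102).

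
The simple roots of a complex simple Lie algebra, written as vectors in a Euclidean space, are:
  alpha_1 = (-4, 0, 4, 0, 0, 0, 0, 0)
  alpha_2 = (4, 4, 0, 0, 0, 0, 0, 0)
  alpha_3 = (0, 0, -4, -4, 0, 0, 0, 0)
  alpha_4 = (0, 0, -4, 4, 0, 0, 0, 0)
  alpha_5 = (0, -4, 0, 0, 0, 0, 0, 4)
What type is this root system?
Compute the Cartan integers a_ij = 2(alpha_i, alpha_j)/(alpha_j, alpha_j); the resulting 5x5 Cartan matrix is
[[2, -1, -1, -1, 0], [-1, 2, 0, 0, -1], [-1, 0, 2, 0, 0], [-1, 0, 0, 2, 0], [0, -1, 0, 0, 2]].
All simple roots have the same length, so the diagram is simply laced. The associated Dynkin diagram is a chain of 3 nodes with a fork of two nodes at one end (D_5), so the type is D_5 (the algebra so(10)).

D_5 (so(10))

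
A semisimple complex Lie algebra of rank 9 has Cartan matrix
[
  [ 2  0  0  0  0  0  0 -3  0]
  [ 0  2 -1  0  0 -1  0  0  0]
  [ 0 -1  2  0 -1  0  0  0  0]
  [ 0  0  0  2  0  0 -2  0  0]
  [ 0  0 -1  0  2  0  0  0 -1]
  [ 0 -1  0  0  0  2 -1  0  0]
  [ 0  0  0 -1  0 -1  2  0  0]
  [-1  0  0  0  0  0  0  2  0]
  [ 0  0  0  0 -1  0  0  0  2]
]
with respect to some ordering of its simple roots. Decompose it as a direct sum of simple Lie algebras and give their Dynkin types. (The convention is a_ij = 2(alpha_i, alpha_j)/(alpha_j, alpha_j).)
C_7 (sp(14)) + G_2

The diagram associated to this matrix has two connected components: the simple roots {alpha_2, alpha_3, alpha_4, alpha_5, alpha_6, alpha_7, alpha_9} form a chain of 7 nodes with a double edge at one end; the terminal node there is the unique long simple root (C_7), and {alpha_1, alpha_8} form two nodes joined by a triple edge (G_2). A semisimple Lie algebra decomposes uniquely as the direct sum of simple ideals, one per connected component of its Dynkin diagram, so g ≅ C_7 ⊕ G_2 (dimension 105 + 14 = 119).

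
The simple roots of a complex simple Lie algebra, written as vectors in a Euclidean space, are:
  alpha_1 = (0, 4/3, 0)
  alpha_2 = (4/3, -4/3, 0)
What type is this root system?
type B_2

Compute the Cartan integers a_ij = 2(alpha_i, alpha_j)/(alpha_j, alpha_j); the resulting 2x2 Cartan matrix is
[[2, -1], [-2, 2]].
The roots have two lengths (squared-length ratio 2:1); the short ones are alpha_{1}. The associated Dynkin diagram is a chain of 2 nodes with a double edge at one end; the terminal node there is the unique short simple root (B_2), so the type is B_2 (the algebra so(5)).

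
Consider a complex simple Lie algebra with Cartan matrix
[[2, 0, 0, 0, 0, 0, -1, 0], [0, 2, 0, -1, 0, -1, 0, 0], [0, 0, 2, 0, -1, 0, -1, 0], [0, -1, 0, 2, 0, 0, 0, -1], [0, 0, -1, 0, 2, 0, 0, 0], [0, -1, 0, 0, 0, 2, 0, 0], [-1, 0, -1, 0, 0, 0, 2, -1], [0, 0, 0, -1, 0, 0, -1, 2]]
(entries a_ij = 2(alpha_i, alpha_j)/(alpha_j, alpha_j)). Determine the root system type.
The matrix has rank 8 with 2's on the diagonal. Reading the off-diagonal entries as Dynkin edges (a single edge where a_ij = a_ji = -1; a double or triple edge where a_ij * a_ji = 2 or 3), the diagram is a chain of 7 nodes with one extra node attached to the third node from one end (E_8). One simple-root ordering that puts it in standard form is (alpha_5, alpha_1, alpha_3, alpha_7, alpha_8, alpha_4, alpha_2, alpha_6). So the algebra is type E_8.

E_8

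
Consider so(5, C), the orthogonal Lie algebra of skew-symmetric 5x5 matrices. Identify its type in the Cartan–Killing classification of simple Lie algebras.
B_2

This is so(5) with 5 odd, which has dimension 5(5-1)/2 = 10 and rank (5-1)/2 = 2. In the classification of classical Lie algebras, the orthogonal algebra so(2n+1) in an odd number of variables has type B_n; here n = 2, so the Dynkin diagram is a chain of 2 nodes with a double edge at one end; the terminal node there is the unique short simple root (B_2). Hence the type is B_2.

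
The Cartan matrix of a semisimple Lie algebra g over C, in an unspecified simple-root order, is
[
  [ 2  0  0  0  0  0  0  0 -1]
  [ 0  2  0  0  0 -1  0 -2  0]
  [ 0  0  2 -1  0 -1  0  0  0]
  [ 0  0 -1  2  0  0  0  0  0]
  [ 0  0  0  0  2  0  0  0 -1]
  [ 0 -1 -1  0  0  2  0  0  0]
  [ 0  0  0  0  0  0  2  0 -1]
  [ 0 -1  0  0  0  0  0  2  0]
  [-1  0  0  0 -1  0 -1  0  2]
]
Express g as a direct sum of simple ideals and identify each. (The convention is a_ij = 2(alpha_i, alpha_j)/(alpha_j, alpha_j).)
type B_5 + type D_4

The diagram associated to this matrix has two connected components: the simple roots {alpha_2, alpha_3, alpha_4, alpha_6, alpha_8} form a chain of 5 nodes with a double edge at one end; the terminal node there is the unique short simple root (B_5), and {alpha_1, alpha_5, alpha_7, alpha_9} form a chain of 2 nodes with a fork of two nodes at one end (D_4). A semisimple Lie algebra decomposes uniquely as the direct sum of simple ideals, one per connected component of its Dynkin diagram, so g ≅ B_5 ⊕ D_4 (dimension 55 + 28 = 83).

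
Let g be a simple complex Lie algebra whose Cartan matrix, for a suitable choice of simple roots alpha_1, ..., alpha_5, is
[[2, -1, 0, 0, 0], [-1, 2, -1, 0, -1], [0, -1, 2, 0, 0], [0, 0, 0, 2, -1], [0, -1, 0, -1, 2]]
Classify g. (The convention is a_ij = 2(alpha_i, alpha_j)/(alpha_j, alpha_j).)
The matrix has rank 5 with 2's on the diagonal. Reading the off-diagonal entries as Dynkin edges (a single edge where a_ij = a_ji = -1; a double or triple edge where a_ij * a_ji = 2 or 3), the diagram is a chain of 3 nodes with a fork of two nodes at one end (D_5). One simple-root ordering that puts it in standard form is (alpha_4, alpha_5, alpha_2, alpha_1, alpha_3). So the algebra is type D_5, i.e. so(10).

D5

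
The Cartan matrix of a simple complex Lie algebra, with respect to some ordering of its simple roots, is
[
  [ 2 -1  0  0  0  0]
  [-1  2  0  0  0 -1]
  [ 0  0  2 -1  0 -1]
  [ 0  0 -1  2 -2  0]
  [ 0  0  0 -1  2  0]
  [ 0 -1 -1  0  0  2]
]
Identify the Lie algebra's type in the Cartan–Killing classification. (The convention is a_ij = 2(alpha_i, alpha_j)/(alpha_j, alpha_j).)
The matrix has rank 6 with 2's on the diagonal. Reading the off-diagonal entries as Dynkin edges (a single edge where a_ij = a_ji = -1; a double or triple edge where a_ij * a_ji = 2 or 3), the diagram is a chain of 6 nodes with a double edge at one end; the terminal node there is the unique short simple root (B_6). One simple-root ordering that puts it in standard form is (alpha_1, alpha_2, alpha_6, alpha_3, alpha_4, alpha_5). So the algebra is type B_6, i.e. so(13).

B6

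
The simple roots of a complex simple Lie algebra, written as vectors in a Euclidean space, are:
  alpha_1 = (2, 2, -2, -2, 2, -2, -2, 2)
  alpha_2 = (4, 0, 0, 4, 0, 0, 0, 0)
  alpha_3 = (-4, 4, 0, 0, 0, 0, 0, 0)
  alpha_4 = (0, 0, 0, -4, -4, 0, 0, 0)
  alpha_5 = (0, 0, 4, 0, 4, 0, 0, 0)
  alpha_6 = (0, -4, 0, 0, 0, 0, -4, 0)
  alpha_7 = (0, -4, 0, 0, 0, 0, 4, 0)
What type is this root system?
type E_7

Compute the Cartan integers a_ij = 2(alpha_i, alpha_j)/(alpha_j, alpha_j); the resulting 7x7 Cartan matrix is
[[2, 0, 0, 0, 0, 0, -1], [0, 2, -1, -1, 0, 0, 0], [0, -1, 2, 0, 0, -1, -1], [0, -1, 0, 2, -1, 0, 0], [0, 0, 0, -1, 2, 0, 0], [0, 0, -1, 0, 0, 2, 0], [-1, 0, -1, 0, 0, 0, 2]].
All simple roots have the same length, so the diagram is simply laced. The associated Dynkin diagram is a chain of 6 nodes with one extra node attached to the third node from one end (E_7), so the type is E_7.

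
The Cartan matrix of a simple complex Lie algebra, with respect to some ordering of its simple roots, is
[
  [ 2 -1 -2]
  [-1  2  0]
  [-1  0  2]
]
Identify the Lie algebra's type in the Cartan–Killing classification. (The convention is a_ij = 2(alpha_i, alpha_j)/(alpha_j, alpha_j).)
The matrix has rank 3 with 2's on the diagonal. Reading the off-diagonal entries as Dynkin edges (a single edge where a_ij = a_ji = -1; a double or triple edge where a_ij * a_ji = 2 or 3), the diagram is a chain of 3 nodes with a double edge at one end; the terminal node there is the unique short simple root (B_3). One simple-root ordering that puts it in standard form is (alpha_2, alpha_1, alpha_3). So the algebra is type B_3, i.e. so(7).

B_3 (so(7))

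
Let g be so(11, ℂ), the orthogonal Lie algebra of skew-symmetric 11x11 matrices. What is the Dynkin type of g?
B_5

This is so(11) with 11 odd, which has dimension 11(11-1)/2 = 55 and rank (11-1)/2 = 5. In the classification of classical Lie algebras, the orthogonal algebra so(2n+1) in an odd number of variables has type B_n; here n = 5, so the Dynkin diagram is a chain of 5 nodes with a double edge at one end; the terminal node there is the unique short simple root (B_5). Hence the type is B_5.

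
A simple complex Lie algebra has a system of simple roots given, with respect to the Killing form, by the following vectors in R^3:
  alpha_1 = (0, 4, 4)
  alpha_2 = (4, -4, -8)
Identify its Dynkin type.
Compute the Cartan integers a_ij = 2(alpha_i, alpha_j)/(alpha_j, alpha_j); the resulting 2x2 Cartan matrix is
[[2, -1], [-3, 2]].
The roots have two lengths (squared-length ratio 3:1); the short ones are alpha_{1}. The associated Dynkin diagram is two nodes joined by a triple edge (G_2), so the type is G_2.

G2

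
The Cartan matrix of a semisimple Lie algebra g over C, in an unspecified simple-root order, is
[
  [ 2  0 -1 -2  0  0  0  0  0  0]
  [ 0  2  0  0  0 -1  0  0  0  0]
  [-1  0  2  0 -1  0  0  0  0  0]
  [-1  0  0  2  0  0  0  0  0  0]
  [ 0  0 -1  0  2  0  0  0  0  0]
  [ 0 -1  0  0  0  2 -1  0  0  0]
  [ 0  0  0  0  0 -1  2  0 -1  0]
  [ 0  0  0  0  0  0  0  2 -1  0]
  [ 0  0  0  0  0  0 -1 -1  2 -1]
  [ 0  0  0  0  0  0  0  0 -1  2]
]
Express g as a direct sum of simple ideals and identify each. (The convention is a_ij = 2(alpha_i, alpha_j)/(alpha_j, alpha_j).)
B_4 (so(9)) ⊕ D_6 (so(12))

The diagram associated to this matrix has two connected components: the simple roots {alpha_1, alpha_3, alpha_4, alpha_5} form a chain of 4 nodes with a double edge at one end; the terminal node there is the unique short simple root (B_4), and {alpha_2, alpha_6, alpha_7, alpha_8, alpha_9, alpha_10} form a chain of 4 nodes with a fork of two nodes at one end (D_6). A semisimple Lie algebra decomposes uniquely as the direct sum of simple ideals, one per connected component of its Dynkin diagram, so g ≅ B_4 ⊕ D_6 (dimension 36 + 66 = 102).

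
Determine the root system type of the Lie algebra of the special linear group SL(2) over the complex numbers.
This is sl(2), which has dimension 2^2 - 1 = 3 and rank 2 - 1 = 1 (a Cartan subalgebra is the diagonal traceless matrices). In the classification of classical Lie algebras, the special linear algebra sl(n+1) has type A_n; here n = 1, so the Dynkin diagram is a chain of 1 nodes with single edges (A_1). Hence the type is A_1.

type A_1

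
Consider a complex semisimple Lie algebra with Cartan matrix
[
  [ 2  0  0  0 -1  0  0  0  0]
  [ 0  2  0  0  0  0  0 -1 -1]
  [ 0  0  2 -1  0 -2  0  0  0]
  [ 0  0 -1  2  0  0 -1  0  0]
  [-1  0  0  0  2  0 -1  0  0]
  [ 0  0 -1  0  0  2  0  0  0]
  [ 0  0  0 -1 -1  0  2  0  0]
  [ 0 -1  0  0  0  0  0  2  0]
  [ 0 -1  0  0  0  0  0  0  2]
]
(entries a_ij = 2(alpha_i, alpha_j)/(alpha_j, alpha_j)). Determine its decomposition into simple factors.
The diagram associated to this matrix has two connected components: the simple roots {alpha_2, alpha_8, alpha_9} form a chain of 3 nodes with single edges (A_3), and {alpha_1, alpha_3, alpha_4, alpha_5, alpha_6, alpha_7} form a chain of 6 nodes with a double edge at one end; the terminal node there is the unique short simple root (B_6). A semisimple Lie algebra decomposes uniquely as the direct sum of simple ideals, one per connected component of its Dynkin diagram, so g ≅ A_3 ⊕ B_6 (dimension 15 + 78 = 93).

A_3 (sl(4)) ⊕ B_6 (so(13))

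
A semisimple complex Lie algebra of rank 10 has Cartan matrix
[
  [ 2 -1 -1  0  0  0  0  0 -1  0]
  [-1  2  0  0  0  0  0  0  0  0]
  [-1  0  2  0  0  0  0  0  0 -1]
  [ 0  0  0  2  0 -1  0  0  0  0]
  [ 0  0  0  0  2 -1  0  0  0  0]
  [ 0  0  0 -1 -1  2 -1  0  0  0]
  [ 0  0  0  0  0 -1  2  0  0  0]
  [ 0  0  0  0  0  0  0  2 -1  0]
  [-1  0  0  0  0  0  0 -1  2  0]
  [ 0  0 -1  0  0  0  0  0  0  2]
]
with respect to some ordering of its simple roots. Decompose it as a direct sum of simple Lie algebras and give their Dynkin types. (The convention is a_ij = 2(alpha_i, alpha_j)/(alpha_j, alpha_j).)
The diagram associated to this matrix has two connected components: the simple roots {alpha_4, alpha_5, alpha_6, alpha_7} form a chain of 2 nodes with a fork of two nodes at one end (D_4), and {alpha_1, alpha_2, alpha_3, alpha_8, alpha_9, alpha_10} form a chain of 5 nodes with one extra node attached to the third node from one end (E_6). A semisimple Lie algebra decomposes uniquely as the direct sum of simple ideals, one per connected component of its Dynkin diagram, so g ≅ D_4 ⊕ E_6 (dimension 28 + 78 = 106).

D_4 (so(8)) ⊕ E_6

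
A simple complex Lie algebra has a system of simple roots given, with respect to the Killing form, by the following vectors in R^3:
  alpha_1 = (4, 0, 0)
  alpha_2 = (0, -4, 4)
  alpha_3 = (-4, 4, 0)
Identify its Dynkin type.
B_3

Compute the Cartan integers a_ij = 2(alpha_i, alpha_j)/(alpha_j, alpha_j); the resulting 3x3 Cartan matrix is
[[2, 0, -1], [0, 2, -1], [-2, -1, 2]].
The roots have two lengths (squared-length ratio 2:1); the short ones are alpha_{1}. The associated Dynkin diagram is a chain of 3 nodes with a double edge at one end; the terminal node there is the unique short simple root (B_3), so the type is B_3 (the algebra so(7)).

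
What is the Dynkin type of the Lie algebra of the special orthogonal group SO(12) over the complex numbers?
This is so(12) with 12 even, which has dimension 12(12-1)/2 = 66 and rank 12/2 = 6. In the classification of classical Lie algebras, the orthogonal algebra so(2n) in an even number of variables has type D_n; here n = 6, so the Dynkin diagram is a chain of 4 nodes with a fork of two nodes at one end (D_6). Hence the type is D_6.

D_6 (so(12))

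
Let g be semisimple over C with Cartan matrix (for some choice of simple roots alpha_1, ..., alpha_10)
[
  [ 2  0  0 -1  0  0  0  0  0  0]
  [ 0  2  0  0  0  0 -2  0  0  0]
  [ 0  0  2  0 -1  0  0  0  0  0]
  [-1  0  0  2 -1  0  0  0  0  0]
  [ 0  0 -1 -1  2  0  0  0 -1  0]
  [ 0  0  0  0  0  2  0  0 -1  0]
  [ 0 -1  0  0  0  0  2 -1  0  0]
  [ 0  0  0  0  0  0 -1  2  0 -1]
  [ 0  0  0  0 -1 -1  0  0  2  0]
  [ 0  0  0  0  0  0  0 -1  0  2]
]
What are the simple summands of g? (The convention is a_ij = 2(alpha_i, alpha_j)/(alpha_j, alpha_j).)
The diagram associated to this matrix has two connected components: the simple roots {alpha_2, alpha_7, alpha_8, alpha_10} form a chain of 4 nodes with a double edge at one end; the terminal node there is the unique long simple root (C_4), and {alpha_1, alpha_3, alpha_4, alpha_5, alpha_6, alpha_9} form a chain of 5 nodes with one extra node attached to the third node from one end (E_6). A semisimple Lie algebra decomposes uniquely as the direct sum of simple ideals, one per connected component of its Dynkin diagram, so g ≅ C_4 ⊕ E_6 (dimension 36 + 78 = 114).

C_4 ⊕ E_6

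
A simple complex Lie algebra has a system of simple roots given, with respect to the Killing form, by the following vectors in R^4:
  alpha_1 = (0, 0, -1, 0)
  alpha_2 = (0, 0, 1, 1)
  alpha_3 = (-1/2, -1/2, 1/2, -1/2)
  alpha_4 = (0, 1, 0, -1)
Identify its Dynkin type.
Compute the Cartan integers a_ij = 2(alpha_i, alpha_j)/(alpha_j, alpha_j); the resulting 4x4 Cartan matrix is
[[2, -1, -1, 0], [-2, 2, 0, -1], [-1, 0, 2, 0], [0, -1, 0, 2]].
The roots have two lengths (squared-length ratio 2:1); the short ones are alpha_{1,3}. The associated Dynkin diagram is a chain of 4 nodes with a double edge between the middle two (F_4), so the type is F_4.

F_4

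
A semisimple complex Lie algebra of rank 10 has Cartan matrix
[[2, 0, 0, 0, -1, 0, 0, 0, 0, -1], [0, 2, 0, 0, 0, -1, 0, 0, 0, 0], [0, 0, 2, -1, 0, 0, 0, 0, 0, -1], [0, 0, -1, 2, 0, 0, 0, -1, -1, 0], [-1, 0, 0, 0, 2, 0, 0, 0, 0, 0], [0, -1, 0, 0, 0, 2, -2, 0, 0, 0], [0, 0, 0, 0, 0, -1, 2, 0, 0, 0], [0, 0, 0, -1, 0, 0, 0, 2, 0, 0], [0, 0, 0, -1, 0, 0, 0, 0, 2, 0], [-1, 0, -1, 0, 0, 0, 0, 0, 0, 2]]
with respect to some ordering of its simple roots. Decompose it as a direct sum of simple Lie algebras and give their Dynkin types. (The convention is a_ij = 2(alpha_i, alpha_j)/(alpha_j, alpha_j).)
The diagram associated to this matrix has two connected components: the simple roots {alpha_2, alpha_6, alpha_7} form a chain of 3 nodes with a double edge at one end; the terminal node there is the unique short simple root (B_3), and {alpha_1, alpha_3, alpha_4, alpha_5, alpha_8, alpha_9, alpha_10} form a chain of 5 nodes with a fork of two nodes at one end (D_7). A semisimple Lie algebra decomposes uniquely as the direct sum of simple ideals, one per connected component of its Dynkin diagram, so g ≅ B_3 ⊕ D_7 (dimension 21 + 91 = 112).

B3 ⊕ D7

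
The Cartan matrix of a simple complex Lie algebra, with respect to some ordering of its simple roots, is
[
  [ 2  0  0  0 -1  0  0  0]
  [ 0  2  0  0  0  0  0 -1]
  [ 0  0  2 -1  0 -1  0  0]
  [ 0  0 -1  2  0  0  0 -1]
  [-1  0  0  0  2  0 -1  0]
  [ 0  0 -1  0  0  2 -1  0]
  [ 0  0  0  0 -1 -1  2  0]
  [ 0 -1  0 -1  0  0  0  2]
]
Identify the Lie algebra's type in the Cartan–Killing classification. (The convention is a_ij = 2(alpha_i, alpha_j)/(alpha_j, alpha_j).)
The matrix has rank 8 with 2's on the diagonal. Reading the off-diagonal entries as Dynkin edges (a single edge where a_ij = a_ji = -1; a double or triple edge where a_ij * a_ji = 2 or 3), the diagram is a chain of 8 nodes with single edges (A_8). One simple-root ordering that puts it in standard form is (alpha_2, alpha_8, alpha_4, alpha_3, alpha_6, alpha_7, alpha_5, alpha_1). So the algebra is type A_8, i.e. sl(9).

type A_8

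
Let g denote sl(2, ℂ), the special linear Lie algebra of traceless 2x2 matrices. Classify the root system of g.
A1

This is sl(2), which has dimension 2^2 - 1 = 3 and rank 2 - 1 = 1 (a Cartan subalgebra is the diagonal traceless matrices). In the classification of classical Lie algebras, the special linear algebra sl(n+1) has type A_n; here n = 1, so the Dynkin diagram is a chain of 1 nodes with single edges (A_1). Hence the type is A_1.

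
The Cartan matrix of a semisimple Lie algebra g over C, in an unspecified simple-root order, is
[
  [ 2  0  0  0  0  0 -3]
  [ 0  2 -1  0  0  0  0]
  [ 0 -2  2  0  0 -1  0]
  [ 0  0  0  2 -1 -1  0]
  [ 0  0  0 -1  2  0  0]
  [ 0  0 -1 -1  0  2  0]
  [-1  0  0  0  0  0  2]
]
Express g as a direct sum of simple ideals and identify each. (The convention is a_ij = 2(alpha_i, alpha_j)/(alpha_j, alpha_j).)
The diagram associated to this matrix has two connected components: the simple roots {alpha_2, alpha_3, alpha_4, alpha_5, alpha_6} form a chain of 5 nodes with a double edge at one end; the terminal node there is the unique short simple root (B_5), and {alpha_1, alpha_7} form two nodes joined by a triple edge (G_2). A semisimple Lie algebra decomposes uniquely as the direct sum of simple ideals, one per connected component of its Dynkin diagram, so g ≅ B_5 ⊕ G_2 (dimension 55 + 14 = 69).

type B_5 + type G_2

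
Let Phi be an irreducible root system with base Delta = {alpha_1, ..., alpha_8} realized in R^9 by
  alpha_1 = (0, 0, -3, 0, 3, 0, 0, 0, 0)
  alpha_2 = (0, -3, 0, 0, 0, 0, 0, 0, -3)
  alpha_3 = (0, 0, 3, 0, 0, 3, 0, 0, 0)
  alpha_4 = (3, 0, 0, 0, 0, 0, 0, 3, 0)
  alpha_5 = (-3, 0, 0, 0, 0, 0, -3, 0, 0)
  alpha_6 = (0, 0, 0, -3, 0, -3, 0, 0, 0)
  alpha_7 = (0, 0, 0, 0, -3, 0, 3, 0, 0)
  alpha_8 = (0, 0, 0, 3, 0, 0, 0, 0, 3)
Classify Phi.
A_8

Compute the Cartan integers a_ij = 2(alpha_i, alpha_j)/(alpha_j, alpha_j); the resulting 8x8 Cartan matrix is
[[2, 0, -1, 0, 0, 0, -1, 0], [0, 2, 0, 0, 0, 0, 0, -1], [-1, 0, 2, 0, 0, -1, 0, 0], [0, 0, 0, 2, -1, 0, 0, 0], [0, 0, 0, -1, 2, 0, -1, 0], [0, 0, -1, 0, 0, 2, 0, -1], [-1, 0, 0, 0, -1, 0, 2, 0], [0, -1, 0, 0, 0, -1, 0, 2]].
All simple roots have the same length, so the diagram is simply laced. The associated Dynkin diagram is a chain of 8 nodes with single edges (A_8), so the type is A_8 (the algebra sl(9)).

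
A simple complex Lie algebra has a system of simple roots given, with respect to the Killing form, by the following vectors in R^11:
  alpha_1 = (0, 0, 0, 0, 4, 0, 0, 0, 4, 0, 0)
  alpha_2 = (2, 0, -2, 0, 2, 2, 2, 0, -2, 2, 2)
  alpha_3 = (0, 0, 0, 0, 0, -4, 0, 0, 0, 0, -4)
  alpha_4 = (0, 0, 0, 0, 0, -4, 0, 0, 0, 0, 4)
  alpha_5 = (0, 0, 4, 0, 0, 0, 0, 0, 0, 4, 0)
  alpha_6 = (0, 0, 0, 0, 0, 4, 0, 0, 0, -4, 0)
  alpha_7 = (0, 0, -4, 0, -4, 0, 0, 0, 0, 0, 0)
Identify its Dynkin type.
Compute the Cartan integers a_ij = 2(alpha_i, alpha_j)/(alpha_j, alpha_j); the resulting 7x7 Cartan matrix is
[[2, 0, 0, 0, 0, 0, -1], [0, 2, -1, 0, 0, 0, 0], [0, -1, 2, 0, 0, -1, 0], [0, 0, 0, 2, 0, -1, 0], [0, 0, 0, 0, 2, -1, -1], [0, 0, -1, -1, -1, 2, 0], [-1, 0, 0, 0, -1, 0, 2]].
All simple roots have the same length, so the diagram is simply laced. The associated Dynkin diagram is a chain of 6 nodes with one extra node attached to the third node from one end (E_7), so the type is E_7.

type E_7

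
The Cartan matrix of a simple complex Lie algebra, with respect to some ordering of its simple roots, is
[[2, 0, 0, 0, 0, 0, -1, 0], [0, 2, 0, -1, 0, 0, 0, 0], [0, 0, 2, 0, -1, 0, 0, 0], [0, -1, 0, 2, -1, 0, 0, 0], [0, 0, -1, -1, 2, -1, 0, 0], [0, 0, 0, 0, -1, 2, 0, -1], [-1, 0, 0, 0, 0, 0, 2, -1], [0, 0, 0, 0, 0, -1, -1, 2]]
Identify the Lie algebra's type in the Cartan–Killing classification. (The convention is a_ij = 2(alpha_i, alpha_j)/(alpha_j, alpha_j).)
The matrix has rank 8 with 2's on the diagonal. Reading the off-diagonal entries as Dynkin edges (a single edge where a_ij = a_ji = -1; a double or triple edge where a_ij * a_ji = 2 or 3), the diagram is a chain of 7 nodes with one extra node attached to the third node from one end (E_8). One simple-root ordering that puts it in standard form is (alpha_2, alpha_3, alpha_4, alpha_5, alpha_6, alpha_8, alpha_7, alpha_1). So the algebra is type E_8.

E_8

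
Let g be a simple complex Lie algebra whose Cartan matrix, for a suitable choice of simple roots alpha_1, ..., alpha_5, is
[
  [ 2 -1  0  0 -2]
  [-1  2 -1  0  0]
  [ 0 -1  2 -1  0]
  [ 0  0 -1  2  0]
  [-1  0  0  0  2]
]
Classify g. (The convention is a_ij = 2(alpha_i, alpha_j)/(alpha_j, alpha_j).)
The matrix has rank 5 with 2's on the diagonal. Reading the off-diagonal entries as Dynkin edges (a single edge where a_ij = a_ji = -1; a double or triple edge where a_ij * a_ji = 2 or 3), the diagram is a chain of 5 nodes with a double edge at one end; the terminal node there is the unique short simple root (B_5). One simple-root ordering that puts it in standard form is (alpha_4, alpha_3, alpha_2, alpha_1, alpha_5). So the algebra is type B_5, i.e. so(11).

B5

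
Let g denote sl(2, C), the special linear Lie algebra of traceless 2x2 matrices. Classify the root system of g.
This is sl(2), which has dimension 2^2 - 1 = 3 and rank 2 - 1 = 1 (a Cartan subalgebra is the diagonal traceless matrices). In the classification of classical Lie algebras, the special linear algebra sl(n+1) has type A_n; here n = 1, so the Dynkin diagram is a chain of 1 nodes with single edges (A_1). Hence the type is A_1.

type A_1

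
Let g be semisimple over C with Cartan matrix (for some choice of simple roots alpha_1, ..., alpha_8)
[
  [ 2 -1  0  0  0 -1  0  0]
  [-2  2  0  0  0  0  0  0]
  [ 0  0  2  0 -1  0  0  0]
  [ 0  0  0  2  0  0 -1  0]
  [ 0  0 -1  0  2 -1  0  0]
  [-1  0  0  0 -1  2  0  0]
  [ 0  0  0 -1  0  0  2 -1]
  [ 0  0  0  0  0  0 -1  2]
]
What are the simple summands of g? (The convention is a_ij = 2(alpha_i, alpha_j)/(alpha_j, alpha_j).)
The diagram associated to this matrix has two connected components: the simple roots {alpha_4, alpha_7, alpha_8} form a chain of 3 nodes with single edges (A_3), and {alpha_1, alpha_2, alpha_3, alpha_5, alpha_6} form a chain of 5 nodes with a double edge at one end; the terminal node there is the unique long simple root (C_5). A semisimple Lie algebra decomposes uniquely as the direct sum of simple ideals, one per connected component of its Dynkin diagram, so g ≅ A_3 ⊕ C_5 (dimension 15 + 55 = 70).

A_3 (sl(4)) + C_5 (sp(10))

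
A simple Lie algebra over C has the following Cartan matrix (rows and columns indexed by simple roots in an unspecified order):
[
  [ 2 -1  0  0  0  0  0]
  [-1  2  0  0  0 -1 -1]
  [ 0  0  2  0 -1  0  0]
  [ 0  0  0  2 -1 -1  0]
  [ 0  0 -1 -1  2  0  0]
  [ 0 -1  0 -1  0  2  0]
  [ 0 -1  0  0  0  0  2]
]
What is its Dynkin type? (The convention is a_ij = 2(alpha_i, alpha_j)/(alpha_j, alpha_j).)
D_7 (so(14))

The matrix has rank 7 with 2's on the diagonal. Reading the off-diagonal entries as Dynkin edges (a single edge where a_ij = a_ji = -1; a double or triple edge where a_ij * a_ji = 2 or 3), the diagram is a chain of 5 nodes with a fork of two nodes at one end (D_7). One simple-root ordering that puts it in standard form is (alpha_3, alpha_5, alpha_4, alpha_6, alpha_2, alpha_7, alpha_1). So the algebra is type D_7, i.e. so(14).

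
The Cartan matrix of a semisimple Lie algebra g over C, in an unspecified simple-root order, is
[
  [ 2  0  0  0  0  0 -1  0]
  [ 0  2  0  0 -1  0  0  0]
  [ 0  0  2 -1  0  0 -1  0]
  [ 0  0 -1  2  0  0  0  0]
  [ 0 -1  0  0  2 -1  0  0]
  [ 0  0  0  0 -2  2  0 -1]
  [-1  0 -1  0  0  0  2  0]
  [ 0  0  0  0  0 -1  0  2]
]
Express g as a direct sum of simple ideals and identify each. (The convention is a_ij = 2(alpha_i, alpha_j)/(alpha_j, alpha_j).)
The diagram associated to this matrix has two connected components: the simple roots {alpha_1, alpha_3, alpha_4, alpha_7} form a chain of 4 nodes with single edges (A_4), and {alpha_2, alpha_5, alpha_6, alpha_8} form a chain of 4 nodes with a double edge between the middle two (F_4). A semisimple Lie algebra decomposes uniquely as the direct sum of simple ideals, one per connected component of its Dynkin diagram, so g ≅ A_4 ⊕ F_4 (dimension 24 + 52 = 76).

type A_4 + type F_4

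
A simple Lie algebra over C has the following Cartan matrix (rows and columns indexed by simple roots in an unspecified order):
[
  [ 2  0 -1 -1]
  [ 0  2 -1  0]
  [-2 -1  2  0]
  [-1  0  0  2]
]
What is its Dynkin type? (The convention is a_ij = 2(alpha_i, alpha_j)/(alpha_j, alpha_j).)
F4

The matrix has rank 4 with 2's on the diagonal. Reading the off-diagonal entries as Dynkin edges (a single edge where a_ij = a_ji = -1; a double or triple edge where a_ij * a_ji = 2 or 3), the diagram is a chain of 4 nodes with a double edge between the middle two (F_4). One simple-root ordering that puts it in standard form is (alpha_2, alpha_3, alpha_1, alpha_4). So the algebra is type F_4.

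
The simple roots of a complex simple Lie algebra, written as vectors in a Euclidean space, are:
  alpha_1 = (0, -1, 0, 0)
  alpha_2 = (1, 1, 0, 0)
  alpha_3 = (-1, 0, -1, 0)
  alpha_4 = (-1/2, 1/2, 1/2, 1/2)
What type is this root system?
Compute the Cartan integers a_ij = 2(alpha_i, alpha_j)/(alpha_j, alpha_j); the resulting 4x4 Cartan matrix is
[[2, -1, 0, -1], [-2, 2, -1, 0], [0, -1, 2, 0], [-1, 0, 0, 2]].
The roots have two lengths (squared-length ratio 2:1); the short ones are alpha_{1,4}. The associated Dynkin diagram is a chain of 4 nodes with a double edge between the middle two (F_4), so the type is F_4.

type F_4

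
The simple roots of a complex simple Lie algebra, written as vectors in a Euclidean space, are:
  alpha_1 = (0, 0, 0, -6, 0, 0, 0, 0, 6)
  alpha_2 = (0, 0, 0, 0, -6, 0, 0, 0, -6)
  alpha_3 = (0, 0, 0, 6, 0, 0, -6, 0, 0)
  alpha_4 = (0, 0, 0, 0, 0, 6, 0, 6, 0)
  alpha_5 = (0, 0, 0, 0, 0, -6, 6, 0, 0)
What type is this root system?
Compute the Cartan integers a_ij = 2(alpha_i, alpha_j)/(alpha_j, alpha_j); the resulting 5x5 Cartan matrix is
[[2, -1, -1, 0, 0], [-1, 2, 0, 0, 0], [-1, 0, 2, 0, -1], [0, 0, 0, 2, -1], [0, 0, -1, -1, 2]].
All simple roots have the same length, so the diagram is simply laced. The associated Dynkin diagram is a chain of 5 nodes with single edges (A_5), so the type is A_5 (the algebra sl(6)).

type A_5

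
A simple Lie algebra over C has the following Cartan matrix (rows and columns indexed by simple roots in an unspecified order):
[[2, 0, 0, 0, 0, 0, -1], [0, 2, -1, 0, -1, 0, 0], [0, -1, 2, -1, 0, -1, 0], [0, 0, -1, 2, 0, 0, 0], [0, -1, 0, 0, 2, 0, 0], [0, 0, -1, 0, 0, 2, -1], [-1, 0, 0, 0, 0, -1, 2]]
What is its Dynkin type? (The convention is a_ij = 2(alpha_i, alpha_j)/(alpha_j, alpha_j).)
E_7

The matrix has rank 7 with 2's on the diagonal. Reading the off-diagonal entries as Dynkin edges (a single edge where a_ij = a_ji = -1; a double or triple edge where a_ij * a_ji = 2 or 3), the diagram is a chain of 6 nodes with one extra node attached to the third node from one end (E_7). One simple-root ordering that puts it in standard form is (alpha_5, alpha_4, alpha_2, alpha_3, alpha_6, alpha_7, alpha_1). So the algebra is type E_7.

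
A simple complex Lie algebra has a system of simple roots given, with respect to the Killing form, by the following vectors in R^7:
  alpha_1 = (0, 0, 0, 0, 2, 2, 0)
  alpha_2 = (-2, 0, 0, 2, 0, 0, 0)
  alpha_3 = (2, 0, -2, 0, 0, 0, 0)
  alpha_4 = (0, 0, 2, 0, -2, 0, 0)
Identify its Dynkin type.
A_4

Compute the Cartan integers a_ij = 2(alpha_i, alpha_j)/(alpha_j, alpha_j); the resulting 4x4 Cartan matrix is
[[2, 0, 0, -1], [0, 2, -1, 0], [0, -1, 2, -1], [-1, 0, -1, 2]].
All simple roots have the same length, so the diagram is simply laced. The associated Dynkin diagram is a chain of 4 nodes with single edges (A_4), so the type is A_4 (the algebra sl(5)).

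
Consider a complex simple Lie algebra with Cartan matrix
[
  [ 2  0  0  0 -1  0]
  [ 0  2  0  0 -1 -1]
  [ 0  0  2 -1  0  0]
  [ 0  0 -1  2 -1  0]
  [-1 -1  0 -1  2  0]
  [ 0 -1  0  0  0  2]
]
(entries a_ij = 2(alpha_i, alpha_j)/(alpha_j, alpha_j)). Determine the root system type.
E_6

The matrix has rank 6 with 2's on the diagonal. Reading the off-diagonal entries as Dynkin edges (a single edge where a_ij = a_ji = -1; a double or triple edge where a_ij * a_ji = 2 or 3), the diagram is a chain of 5 nodes with one extra node attached to the third node from one end (E_6). One simple-root ordering that puts it in standard form is (alpha_3, alpha_1, alpha_4, alpha_5, alpha_2, alpha_6). So the algebra is type E_6.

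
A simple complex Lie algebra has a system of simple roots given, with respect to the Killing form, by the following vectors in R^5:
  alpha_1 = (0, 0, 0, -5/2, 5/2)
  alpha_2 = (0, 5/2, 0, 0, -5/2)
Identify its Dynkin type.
Compute the Cartan integers a_ij = 2(alpha_i, alpha_j)/(alpha_j, alpha_j); the resulting 2x2 Cartan matrix is
[[2, -1], [-1, 2]].
All simple roots have the same length, so the diagram is simply laced. The associated Dynkin diagram is a chain of 2 nodes with single edges (A_2), so the type is A_2 (the algebra sl(3)).

A_2 (sl(3))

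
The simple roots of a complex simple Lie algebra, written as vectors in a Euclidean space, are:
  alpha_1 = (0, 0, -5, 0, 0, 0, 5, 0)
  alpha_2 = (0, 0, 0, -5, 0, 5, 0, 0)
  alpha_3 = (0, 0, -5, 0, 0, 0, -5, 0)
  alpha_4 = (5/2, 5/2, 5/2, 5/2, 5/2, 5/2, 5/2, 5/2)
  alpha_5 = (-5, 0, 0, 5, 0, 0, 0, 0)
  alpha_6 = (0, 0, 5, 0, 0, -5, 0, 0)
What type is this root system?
E_6

Compute the Cartan integers a_ij = 2(alpha_i, alpha_j)/(alpha_j, alpha_j); the resulting 6x6 Cartan matrix is
[[2, 0, 0, 0, 0, -1], [0, 2, 0, 0, -1, -1], [0, 0, 2, -1, 0, -1], [0, 0, -1, 2, 0, 0], [0, -1, 0, 0, 2, 0], [-1, -1, -1, 0, 0, 2]].
All simple roots have the same length, so the diagram is simply laced. The associated Dynkin diagram is a chain of 5 nodes with one extra node attached to the third node from one end (E_6), so the type is E_6.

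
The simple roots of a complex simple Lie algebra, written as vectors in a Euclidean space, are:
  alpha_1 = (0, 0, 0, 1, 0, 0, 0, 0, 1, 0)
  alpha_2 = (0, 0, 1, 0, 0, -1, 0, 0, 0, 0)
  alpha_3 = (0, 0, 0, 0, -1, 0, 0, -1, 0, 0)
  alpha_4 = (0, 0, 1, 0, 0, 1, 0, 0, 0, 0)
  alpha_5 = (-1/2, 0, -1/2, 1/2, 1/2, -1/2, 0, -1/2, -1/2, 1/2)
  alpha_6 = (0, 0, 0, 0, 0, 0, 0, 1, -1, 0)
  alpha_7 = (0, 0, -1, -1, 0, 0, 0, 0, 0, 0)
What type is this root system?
Compute the Cartan integers a_ij = 2(alpha_i, alpha_j)/(alpha_j, alpha_j); the resulting 7x7 Cartan matrix is
[[2, 0, 0, 0, 0, -1, -1], [0, 2, 0, 0, 0, 0, -1], [0, 0, 2, 0, 0, -1, 0], [0, 0, 0, 2, -1, 0, -1], [0, 0, 0, -1, 2, 0, 0], [-1, 0, -1, 0, 0, 2, 0], [-1, -1, 0, -1, 0, 0, 2]].
All simple roots have the same length, so the diagram is simply laced. The associated Dynkin diagram is a chain of 6 nodes with one extra node attached to the third node from one end (E_7), so the type is E_7.

E7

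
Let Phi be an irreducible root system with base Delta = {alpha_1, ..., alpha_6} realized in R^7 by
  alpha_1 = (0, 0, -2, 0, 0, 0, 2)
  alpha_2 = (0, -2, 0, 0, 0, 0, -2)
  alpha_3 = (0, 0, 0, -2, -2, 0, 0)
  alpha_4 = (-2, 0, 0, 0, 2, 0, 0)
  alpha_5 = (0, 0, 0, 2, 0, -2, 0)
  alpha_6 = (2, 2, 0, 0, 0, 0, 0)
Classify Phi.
Compute the Cartan integers a_ij = 2(alpha_i, alpha_j)/(alpha_j, alpha_j); the resulting 6x6 Cartan matrix is
[[2, -1, 0, 0, 0, 0], [-1, 2, 0, 0, 0, -1], [0, 0, 2, -1, -1, 0], [0, 0, -1, 2, 0, -1], [0, 0, -1, 0, 2, 0], [0, -1, 0, -1, 0, 2]].
All simple roots have the same length, so the diagram is simply laced. The associated Dynkin diagram is a chain of 6 nodes with single edges (A_6), so the type is A_6 (the algebra sl(7)).

A6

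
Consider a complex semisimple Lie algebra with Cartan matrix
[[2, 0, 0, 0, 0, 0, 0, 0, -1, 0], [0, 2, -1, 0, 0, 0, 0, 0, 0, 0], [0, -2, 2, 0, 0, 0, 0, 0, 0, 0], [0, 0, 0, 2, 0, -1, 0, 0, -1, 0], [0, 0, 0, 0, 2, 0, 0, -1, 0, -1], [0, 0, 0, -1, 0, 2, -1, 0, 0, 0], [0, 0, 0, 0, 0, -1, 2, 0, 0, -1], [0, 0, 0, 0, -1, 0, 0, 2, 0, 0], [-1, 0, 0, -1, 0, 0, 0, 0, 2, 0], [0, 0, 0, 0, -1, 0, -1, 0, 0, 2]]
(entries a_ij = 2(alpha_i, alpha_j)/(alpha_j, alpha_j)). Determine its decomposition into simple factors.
type A_8 + type B_2

The diagram associated to this matrix has two connected components: the simple roots {alpha_1, alpha_4, alpha_5, alpha_6, alpha_7, alpha_8, alpha_9, alpha_10} form a chain of 8 nodes with single edges (A_8), and {alpha_2, alpha_3} form a chain of 2 nodes with a double edge at one end; the terminal node there is the unique short simple root (B_2). A semisimple Lie algebra decomposes uniquely as the direct sum of simple ideals, one per connected component of its Dynkin diagram, so g ≅ A_8 ⊕ B_2 (dimension 80 + 10 = 90).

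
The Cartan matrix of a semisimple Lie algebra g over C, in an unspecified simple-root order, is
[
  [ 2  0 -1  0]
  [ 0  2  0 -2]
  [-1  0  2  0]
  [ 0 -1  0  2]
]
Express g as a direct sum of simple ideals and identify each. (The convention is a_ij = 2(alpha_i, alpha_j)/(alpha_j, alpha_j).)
type A_2 ⊕ type B_2

The diagram associated to this matrix has two connected components: the simple roots {alpha_1, alpha_3} form a chain of 2 nodes with single edges (A_2), and {alpha_2, alpha_4} form a chain of 2 nodes with a double edge at one end; the terminal node there is the unique short simple root (B_2). A semisimple Lie algebra decomposes uniquely as the direct sum of simple ideals, one per connected component of its Dynkin diagram, so g ≅ A_2 ⊕ B_2 (dimension 8 + 10 = 18).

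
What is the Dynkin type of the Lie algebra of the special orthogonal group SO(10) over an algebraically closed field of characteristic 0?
This is so(10) with 10 even, which has dimension 10(10-1)/2 = 45 and rank 10/2 = 5. In the classification of classical Lie algebras, the orthogonal algebra so(2n) in an even number of variables has type D_n; here n = 5, so the Dynkin diagram is a chain of 3 nodes with a fork of two nodes at one end (D_5). Hence the type is D_5.

D5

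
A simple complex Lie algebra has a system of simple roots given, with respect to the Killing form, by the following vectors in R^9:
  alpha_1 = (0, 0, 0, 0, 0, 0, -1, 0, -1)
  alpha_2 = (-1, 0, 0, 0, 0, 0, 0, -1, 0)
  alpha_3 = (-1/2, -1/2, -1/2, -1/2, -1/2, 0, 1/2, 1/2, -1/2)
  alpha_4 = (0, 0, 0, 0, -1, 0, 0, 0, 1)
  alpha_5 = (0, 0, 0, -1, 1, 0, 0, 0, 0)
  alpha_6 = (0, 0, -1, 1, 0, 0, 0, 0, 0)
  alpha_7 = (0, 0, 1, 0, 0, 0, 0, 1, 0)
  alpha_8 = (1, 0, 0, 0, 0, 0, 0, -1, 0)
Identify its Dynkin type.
type E_8

Compute the Cartan integers a_ij = 2(alpha_i, alpha_j)/(alpha_j, alpha_j); the resulting 8x8 Cartan matrix is
[[2, 0, 0, -1, 0, 0, 0, 0], [0, 2, 0, 0, 0, 0, -1, 0], [0, 0, 2, 0, 0, 0, 0, -1], [-1, 0, 0, 2, -1, 0, 0, 0], [0, 0, 0, -1, 2, -1, 0, 0], [0, 0, 0, 0, -1, 2, -1, 0], [0, -1, 0, 0, 0, -1, 2, -1], [0, 0, -1, 0, 0, 0, -1, 2]].
All simple roots have the same length, so the diagram is simply laced. The associated Dynkin diagram is a chain of 7 nodes with one extra node attached to the third node from one end (E_8), so the type is E_8.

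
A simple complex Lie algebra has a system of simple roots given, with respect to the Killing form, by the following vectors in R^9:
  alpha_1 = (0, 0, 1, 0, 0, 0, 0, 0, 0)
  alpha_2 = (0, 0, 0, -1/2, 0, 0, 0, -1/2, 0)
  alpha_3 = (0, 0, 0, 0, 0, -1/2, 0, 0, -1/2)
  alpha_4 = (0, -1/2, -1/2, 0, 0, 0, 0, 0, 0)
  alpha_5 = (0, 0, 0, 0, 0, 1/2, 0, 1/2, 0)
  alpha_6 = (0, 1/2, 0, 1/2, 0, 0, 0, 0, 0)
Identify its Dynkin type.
C6

Compute the Cartan integers a_ij = 2(alpha_i, alpha_j)/(alpha_j, alpha_j); the resulting 6x6 Cartan matrix is
[[2, 0, 0, -2, 0, 0], [0, 2, 0, 0, -1, -1], [0, 0, 2, 0, -1, 0], [-1, 0, 0, 2, 0, -1], [0, -1, -1, 0, 2, 0], [0, -1, 0, -1, 0, 2]].
The roots have two lengths (squared-length ratio 2:1); the short ones are alpha_{2,3,4,5,6}. The associated Dynkin diagram is a chain of 6 nodes with a double edge at one end; the terminal node there is the unique long simple root (C_6), so the type is C_6 (the algebra sp(12)).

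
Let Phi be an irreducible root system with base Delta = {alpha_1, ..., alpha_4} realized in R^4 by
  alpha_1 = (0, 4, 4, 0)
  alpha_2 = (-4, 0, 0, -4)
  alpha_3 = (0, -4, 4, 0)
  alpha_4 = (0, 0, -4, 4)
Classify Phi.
Compute the Cartan integers a_ij = 2(alpha_i, alpha_j)/(alpha_j, alpha_j); the resulting 4x4 Cartan matrix is
[[2, 0, 0, -1], [0, 2, 0, -1], [0, 0, 2, -1], [-1, -1, -1, 2]].
All simple roots have the same length, so the diagram is simply laced. The associated Dynkin diagram is a chain of 2 nodes with a fork of two nodes at one end (D_4), so the type is D_4 (the algebra so(8)).

D_4 (so(8))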